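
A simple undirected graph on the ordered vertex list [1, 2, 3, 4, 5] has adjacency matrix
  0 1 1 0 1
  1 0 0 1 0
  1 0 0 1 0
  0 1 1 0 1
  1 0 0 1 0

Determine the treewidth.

2

A width-2 tree decomposition is:
Bags: B1 = {1, 3, 4}  B2 = {1, 2, 4}  B3 = {1, 4, 5}
Tree: B1–B2, B2–B3
Every bag has size at most 3, so the width is 3 − 1 = 2 and tw(G) ≤ 2. For the lower bound, G contains the cycle 3–1–2–4–3, so G is not a forest; only forests have treewidth ≤ 1, hence tw(G) ≥ 2. Hence tw(G) = 2 exactly.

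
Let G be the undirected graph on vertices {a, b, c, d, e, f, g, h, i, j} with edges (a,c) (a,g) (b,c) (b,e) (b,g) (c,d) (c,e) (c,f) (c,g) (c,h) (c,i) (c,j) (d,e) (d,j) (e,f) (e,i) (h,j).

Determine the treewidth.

2

A width-2 tree decomposition is:
Bags: B1 = {c, e, f}  B2 = {c, e, i}  B3 = {b, c, e}  B4 = {c, d, e}  B5 = {b, c, g}  B6 = {c, d, j}  B7 = {c, h, j}  B8 = {a, c, g}
Tree: B1–B2, B2–B3, B2–B4, B3–B5, B4–B6, B6–B7, B5–B8
Every bag has size at most 3, so the width is 3 − 1 = 2 and tw(G) ≤ 2. Conversely, {a, c, g} is a clique of size 3, and the vertices of any clique must share a bag in every tree decomposition; so some bag has ≥ 3 vertices and tw(G) ≥ 2. The upper and lower bounds meet at 2, so that is the treewidth.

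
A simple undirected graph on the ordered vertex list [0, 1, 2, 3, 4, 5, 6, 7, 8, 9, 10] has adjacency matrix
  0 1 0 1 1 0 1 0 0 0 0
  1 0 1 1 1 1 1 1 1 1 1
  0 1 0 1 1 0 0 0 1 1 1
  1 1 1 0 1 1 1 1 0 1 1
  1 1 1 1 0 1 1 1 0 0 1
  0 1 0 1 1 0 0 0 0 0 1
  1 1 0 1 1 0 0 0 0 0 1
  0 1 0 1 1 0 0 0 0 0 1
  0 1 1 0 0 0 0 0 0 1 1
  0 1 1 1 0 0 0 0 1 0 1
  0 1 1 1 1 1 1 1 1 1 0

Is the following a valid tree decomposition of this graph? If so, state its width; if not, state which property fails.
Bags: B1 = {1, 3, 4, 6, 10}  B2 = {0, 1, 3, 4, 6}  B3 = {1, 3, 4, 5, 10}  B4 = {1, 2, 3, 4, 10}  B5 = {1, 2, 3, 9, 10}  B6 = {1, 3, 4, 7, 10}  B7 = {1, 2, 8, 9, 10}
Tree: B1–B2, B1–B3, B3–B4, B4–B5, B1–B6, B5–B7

Yes; width 4.

Every vertex of G appears in some bag (union = {0, 1, 2, 3, 4, 5, 6, 7, 8, 9, 10}); every edge is covered by a bag; and for each vertex v the set of bags containing v is connected in the bag tree. The decomposition is therefore valid. The largest bag has 5 vertices, so the width is 4.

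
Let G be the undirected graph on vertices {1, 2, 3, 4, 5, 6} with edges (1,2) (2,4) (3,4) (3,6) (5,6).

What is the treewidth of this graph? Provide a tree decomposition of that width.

Each bag holds 2 vertices, so the decomposition has width 1, which upper-bounds the treewidth. G has an edge, so its treewidth is at least 1. Combining the bounds, tw(G) = 1.

Treewidth 1.
Bags: B1 = {5, 6}  B2 = {3, 6}  B3 = {3, 4}  B4 = {2, 4}  B5 = {1, 2}
Tree: B1–B2, B2–B3, B3–B4, B4–B5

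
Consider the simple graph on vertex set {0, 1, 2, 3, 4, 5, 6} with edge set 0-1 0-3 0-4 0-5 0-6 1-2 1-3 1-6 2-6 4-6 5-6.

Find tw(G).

2

A width-2 tree decomposition is:
Bags: B1 = {0, 4, 6}  B2 = {0, 5, 6}  B3 = {0, 1, 6}  B4 = {1, 2, 6}  B5 = {0, 1, 3}
Tree: B1–B2, B2–B3, B3–B4, B3–B5
The largest bag has 3 vertices, giving width 2; this decomposition certifies tw(G) ≤ 2. For the lower bound, the 3 vertices {0, 1, 3} are pairwise adjacent, and any tree decomposition puts a clique entirely inside one bag — forcing width ≥ 2. Hence tw(G) = 2 exactly.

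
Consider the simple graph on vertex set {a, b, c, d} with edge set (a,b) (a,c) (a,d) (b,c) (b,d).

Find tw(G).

A width-2 tree decomposition is:
Bags: B1 = {a, b, c}  B2 = {a, b, d}
Tree: B1–B2
Each bag holds 3 vertices, so the decomposition has width 2, which upper-bounds the treewidth. For the lower bound, the 3 vertices {a, b, d} are pairwise adjacent, and any tree decomposition puts a clique entirely inside one bag — forcing width ≥ 2. The upper and lower bounds meet at 2, so that is the treewidth.

2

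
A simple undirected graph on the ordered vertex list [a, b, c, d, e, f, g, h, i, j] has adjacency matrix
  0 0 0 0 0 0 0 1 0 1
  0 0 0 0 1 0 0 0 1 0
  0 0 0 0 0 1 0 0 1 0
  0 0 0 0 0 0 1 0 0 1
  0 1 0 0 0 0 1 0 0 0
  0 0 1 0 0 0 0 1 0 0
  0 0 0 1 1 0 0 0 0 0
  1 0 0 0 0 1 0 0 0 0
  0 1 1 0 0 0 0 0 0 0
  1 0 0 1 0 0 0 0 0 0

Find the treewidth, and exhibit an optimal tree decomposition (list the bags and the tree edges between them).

Each bag holds 3 vertices, so the decomposition has width 2, which upper-bounds the treewidth. The edges g–e–b–i–c–f–h–a–j–d–g form a cycle, so G is not a tree and its treewidth is at least 2. Combining the bounds, tw(G) = 2.

Treewidth 2.
One optimal decomposition is:
Bags: B1 = {b, e, g}  B2 = {b, g, i}  B3 = {c, g, i}  B4 = {c, f, g}  B5 = {f, g, h}  B6 = {a, g, h}  B7 = {a, g, j}  B8 = {d, g, j}
Tree: B1–B2, B2–B3, B3–B4, B4–B5, B5–B6, B6–B7, B7–B8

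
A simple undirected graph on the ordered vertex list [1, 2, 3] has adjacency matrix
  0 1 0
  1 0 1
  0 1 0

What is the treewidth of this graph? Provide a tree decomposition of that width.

Treewidth 1.
One such decomposition:
Bags: B1 = {2, 3}  B2 = {1, 2}
Tree: B1–B2

Every bag has size at most 2, so the width is 2 − 1 = 1 and tw(G) ≤ 1. Since G has at least one edge (e.g. 3–2), it is not an edgeless graph, so tw(G) ≥ 1. The upper and lower bounds meet at 1, so that is the treewidth.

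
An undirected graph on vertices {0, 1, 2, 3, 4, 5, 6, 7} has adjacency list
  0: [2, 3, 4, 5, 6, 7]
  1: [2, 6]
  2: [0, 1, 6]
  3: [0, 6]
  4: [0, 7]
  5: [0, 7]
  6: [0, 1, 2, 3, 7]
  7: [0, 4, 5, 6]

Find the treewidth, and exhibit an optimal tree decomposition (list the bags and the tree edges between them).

Each bag holds 3 vertices, so the decomposition has width 2, which upper-bounds the treewidth. Conversely, {0, 4, 7} is a clique of size 3, and the vertices of any clique must share a bag in every tree decomposition; so some bag has ≥ 3 vertices and tw(G) ≥ 2. Combining the bounds, tw(G) = 2.

Treewidth 2.
Bags: B1 = {0, 2, 6}  B2 = {0, 6, 7}  B3 = {0, 4, 7}  B4 = {0, 3, 6}  B5 = {0, 5, 7}  B6 = {1, 2, 6}
Tree: B1–B2, B2–B3, B2–B4, B2–B5, B1–B6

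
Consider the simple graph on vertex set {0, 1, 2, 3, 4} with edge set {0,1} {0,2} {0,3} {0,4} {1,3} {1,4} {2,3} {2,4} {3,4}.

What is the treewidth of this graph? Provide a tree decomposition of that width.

Treewidth 3.
One such decomposition:
Bags: B1 = {0, 2, 3, 4}  B2 = {0, 1, 3, 4}
Tree: B1–B2

Every bag has size at most 4, so the width is 4 − 1 = 3 and tw(G) ≤ 3. Conversely, {0, 1, 3, 4} is a clique of size 4, and the vertices of any clique must share a bag in every tree decomposition; so some bag has ≥ 4 vertices and tw(G) ≥ 3. Combining the bounds, tw(G) = 3.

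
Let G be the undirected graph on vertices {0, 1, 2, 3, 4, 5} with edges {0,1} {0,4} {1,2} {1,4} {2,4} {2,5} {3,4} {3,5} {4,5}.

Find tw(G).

2

A width-2 tree decomposition is:
Bags: B1 = {2, 4, 5}  B2 = {3, 4, 5}  B3 = {1, 2, 4}  B4 = {0, 1, 4}
Tree: B1–B2, B1–B3, B3–B4
The largest bag has 3 vertices, giving width 2; this decomposition certifies tw(G) ≤ 2. On the other hand G contains the 3-clique {0, 1, 4}. A clique must lie in a single bag of any decomposition, so no decomposition can have width below 2. Combining the bounds, tw(G) = 2.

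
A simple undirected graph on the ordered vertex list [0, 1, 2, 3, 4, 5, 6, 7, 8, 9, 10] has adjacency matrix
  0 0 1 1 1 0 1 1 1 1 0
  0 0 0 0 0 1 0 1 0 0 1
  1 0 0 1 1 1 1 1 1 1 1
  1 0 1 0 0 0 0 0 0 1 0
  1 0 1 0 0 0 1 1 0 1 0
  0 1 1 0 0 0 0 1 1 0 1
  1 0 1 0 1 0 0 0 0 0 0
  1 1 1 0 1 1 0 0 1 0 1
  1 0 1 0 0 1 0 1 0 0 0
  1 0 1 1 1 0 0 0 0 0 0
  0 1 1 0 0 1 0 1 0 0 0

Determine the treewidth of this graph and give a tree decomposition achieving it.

Every bag has size at most 4, so the width is 4 − 1 = 3 and tw(G) ≤ 3. On the other hand G contains the 4-clique {1, 5, 7, 10}. A clique must lie in a single bag of any decomposition, so no decomposition can have width below 3. Hence tw(G) = 3 exactly.

Treewidth 3.
One optimal decomposition is:
Bags: B1 = {0, 2, 7, 8}  B2 = {0, 2, 4, 7}  B3 = {2, 5, 7, 8}  B4 = {0, 2, 4, 9}  B5 = {0, 2, 3, 9}  B6 = {2, 5, 7, 10}  B7 = {1, 5, 7, 10}  B8 = {0, 2, 4, 6}
Tree: B1–B2, B1–B3, B2–B4, B4–B5, B3–B6, B6–B7, B4–B8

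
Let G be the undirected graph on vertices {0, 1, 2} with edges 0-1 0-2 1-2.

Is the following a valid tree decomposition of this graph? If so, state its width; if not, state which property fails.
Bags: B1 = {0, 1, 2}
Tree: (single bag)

Yes; width 2.

Vertex coverage: the bags together contain {0, 1, 2}, the full vertex set. Edge coverage: each edge of G has both endpoints in at least one bag. Running intersection: for every vertex, the bags containing it form a connected subtree. All three properties hold, so this is a valid tree decomposition of width max|bag| − 1 = 2, and hence tw(G) ≤ 2.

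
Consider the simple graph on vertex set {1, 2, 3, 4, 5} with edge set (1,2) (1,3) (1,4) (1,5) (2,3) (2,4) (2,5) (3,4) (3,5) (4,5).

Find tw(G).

A width-4 tree decomposition is:
Bags: B1 = {1, 2, 3, 4, 5}
Tree: (single bag)
With just one bag of size 5, the width is 5 − 1 = 4, so tw(G) ≤ 4. For the lower bound, the 5 vertices {1, 2, 3, 4, 5} are pairwise adjacent, and any tree decomposition puts a clique entirely inside one bag — forcing width ≥ 4. Hence tw(G) = 4 exactly.

4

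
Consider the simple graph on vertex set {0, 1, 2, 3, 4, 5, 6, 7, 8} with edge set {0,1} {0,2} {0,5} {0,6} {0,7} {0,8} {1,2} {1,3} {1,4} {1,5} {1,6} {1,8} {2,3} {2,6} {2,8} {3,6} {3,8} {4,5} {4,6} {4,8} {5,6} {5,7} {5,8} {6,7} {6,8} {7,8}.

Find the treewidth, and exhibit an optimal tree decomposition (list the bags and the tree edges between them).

Treewidth 4.
One such decomposition:
Bags: B1 = {0, 1, 5, 6, 8}  B2 = {0, 1, 2, 6, 8}  B3 = {0, 5, 6, 7, 8}  B4 = {1, 4, 5, 6, 8}  B5 = {1, 2, 3, 6, 8}
Tree: B1–B2, B1–B3, B1–B4, B2–B5

The largest bag has 5 vertices, giving width 4; this decomposition certifies tw(G) ≤ 4. Conversely, {0, 1, 2, 6, 8} is a clique of size 5, and the vertices of any clique must share a bag in every tree decomposition; so some bag has ≥ 5 vertices and tw(G) ≥ 4. Therefore the treewidth is 4.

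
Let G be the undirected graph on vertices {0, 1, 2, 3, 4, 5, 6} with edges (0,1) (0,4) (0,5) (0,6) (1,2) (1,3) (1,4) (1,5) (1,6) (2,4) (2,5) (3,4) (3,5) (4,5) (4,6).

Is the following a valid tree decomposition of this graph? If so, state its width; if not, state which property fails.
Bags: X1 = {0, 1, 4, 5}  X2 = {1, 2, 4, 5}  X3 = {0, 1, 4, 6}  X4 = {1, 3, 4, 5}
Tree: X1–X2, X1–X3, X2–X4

Yes; width 3.

Checking the three conditions: (i) the bags cover all of {0, 1, 2, 3, 4, 5, 6}; (ii) for each edge, some bag contains both endpoints; (iii) the bags containing any fixed vertex form a subtree. All hold, so the decomposition is valid with width 4 − 1 = 3.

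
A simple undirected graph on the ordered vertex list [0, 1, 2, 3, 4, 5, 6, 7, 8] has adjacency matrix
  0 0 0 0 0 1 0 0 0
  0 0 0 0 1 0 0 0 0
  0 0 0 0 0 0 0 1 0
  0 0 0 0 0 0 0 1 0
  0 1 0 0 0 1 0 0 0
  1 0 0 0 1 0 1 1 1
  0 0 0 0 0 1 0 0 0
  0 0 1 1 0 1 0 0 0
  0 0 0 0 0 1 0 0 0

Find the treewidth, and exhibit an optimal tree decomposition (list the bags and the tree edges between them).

Every bag has size at most 2, so the width is 2 − 1 = 1 and tw(G) ≤ 1. Since G has at least one edge (e.g. 7–5), it is not an edgeless graph, so tw(G) ≥ 1. Hence tw(G) = 1 exactly.

Treewidth 1.
Bags: B1 = {5, 7}  B2 = {4, 5}  B3 = {3, 7}  B4 = {2, 7}  B5 = {0, 5}  B6 = {1, 4}  B7 = {5, 8}  B8 = {5, 6}
Tree: B1–B2, B1–B3, B3–B4, B2–B5, B2–B6, B5–B7, B5–B8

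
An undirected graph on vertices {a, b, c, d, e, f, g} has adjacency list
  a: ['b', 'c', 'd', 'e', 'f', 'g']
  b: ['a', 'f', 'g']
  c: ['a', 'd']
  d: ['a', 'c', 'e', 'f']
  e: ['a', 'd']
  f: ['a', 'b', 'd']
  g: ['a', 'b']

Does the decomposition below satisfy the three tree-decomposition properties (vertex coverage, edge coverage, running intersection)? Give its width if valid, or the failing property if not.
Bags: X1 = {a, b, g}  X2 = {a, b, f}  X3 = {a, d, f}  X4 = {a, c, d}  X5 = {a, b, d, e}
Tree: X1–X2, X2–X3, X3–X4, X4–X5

No — bags containing vertex b are not connected in the tree.

A tree decomposition must satisfy three properties: every vertex lies in some bag; for every edge, both endpoints lie together in some bag; and for every vertex, the bags containing it form a connected subtree. Here bags containing vertex b are not connected in the tree, so the decomposition is invalid.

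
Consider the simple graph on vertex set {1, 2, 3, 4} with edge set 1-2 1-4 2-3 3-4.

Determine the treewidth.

2

A width-2 tree decomposition is:
Bags: B1 = {1, 2, 3}  B2 = {1, 3, 4}
Tree: B1–B2
The largest bag has 3 vertices, giving width 2; this decomposition certifies tw(G) ≤ 2. The edges 1–2–3–4–1 form a cycle, so G is not a tree and its treewidth is at least 2. Therefore the treewidth is 2.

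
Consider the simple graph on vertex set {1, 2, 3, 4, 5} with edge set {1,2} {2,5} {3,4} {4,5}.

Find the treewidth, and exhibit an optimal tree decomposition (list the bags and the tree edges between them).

Treewidth 1.
Bags: B1 = {1, 2}  B2 = {2, 5}  B3 = {4, 5}  B4 = {3, 4}
Tree: B1–B2, B2–B3, B3–B4

The largest bag has 2 vertices, giving width 1; this decomposition certifies tw(G) ≤ 1. Any graph with an edge has treewidth ≥ 1, and G has the edge 1–2. Hence tw(G) = 1 exactly.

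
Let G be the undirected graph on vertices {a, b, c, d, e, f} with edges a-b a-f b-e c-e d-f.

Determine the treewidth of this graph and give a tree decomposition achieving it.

Treewidth 1.
One optimal decomposition is:
Bags: B1 = {d, f}  B2 = {a, f}  B3 = {a, b}  B4 = {b, e}  B5 = {c, e}
Tree: B1–B2, B2–B3, B3–B4, B4–B5

Every bag has size at most 2, so the width is 2 − 1 = 1 and tw(G) ≤ 1. G has an edge, so its treewidth is at least 1. Combining the bounds, tw(G) = 1.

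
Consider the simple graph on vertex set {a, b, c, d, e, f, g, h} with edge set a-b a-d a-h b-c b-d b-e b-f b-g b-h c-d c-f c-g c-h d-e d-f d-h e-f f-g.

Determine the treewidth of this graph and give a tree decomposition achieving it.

Treewidth 3.
Bags: B1 = {b, c, d, f}  B2 = {b, c, d, h}  B3 = {b, c, f, g}  B4 = {b, d, e, f}  B5 = {a, b, d, h}
Tree: B1–B2, B1–B3, B1–B4, B2–B5

The largest bag has 4 vertices, giving width 3; this decomposition certifies tw(G) ≤ 3. For the lower bound, the 4 vertices {a, b, d, h} are pairwise adjacent, and any tree decomposition puts a clique entirely inside one bag — forcing width ≥ 3. Combining the bounds, tw(G) = 3.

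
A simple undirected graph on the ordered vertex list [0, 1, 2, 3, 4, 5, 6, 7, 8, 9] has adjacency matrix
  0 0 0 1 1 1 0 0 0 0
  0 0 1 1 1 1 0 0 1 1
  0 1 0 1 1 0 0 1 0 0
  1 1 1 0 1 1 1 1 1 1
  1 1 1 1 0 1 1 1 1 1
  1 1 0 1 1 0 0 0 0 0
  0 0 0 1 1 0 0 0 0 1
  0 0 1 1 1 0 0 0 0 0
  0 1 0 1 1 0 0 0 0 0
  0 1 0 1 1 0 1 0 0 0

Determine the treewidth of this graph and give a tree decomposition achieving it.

Each bag holds 4 vertices, so the decomposition has width 3, which upper-bounds the treewidth. On the other hand G contains the 4-clique {0, 3, 4, 5}. A clique must lie in a single bag of any decomposition, so no decomposition can have width below 3. Hence tw(G) = 3 exactly.

Treewidth 3.
Bags: B1 = {1, 3, 4, 5}  B2 = {0, 3, 4, 5}  B3 = {1, 2, 3, 4}  B4 = {1, 3, 4, 9}  B5 = {1, 3, 4, 8}  B6 = {3, 4, 6, 9}  B7 = {2, 3, 4, 7}
Tree: B1–B2, B1–B3, B1–B4, B1–B5, B4–B6, B3–B7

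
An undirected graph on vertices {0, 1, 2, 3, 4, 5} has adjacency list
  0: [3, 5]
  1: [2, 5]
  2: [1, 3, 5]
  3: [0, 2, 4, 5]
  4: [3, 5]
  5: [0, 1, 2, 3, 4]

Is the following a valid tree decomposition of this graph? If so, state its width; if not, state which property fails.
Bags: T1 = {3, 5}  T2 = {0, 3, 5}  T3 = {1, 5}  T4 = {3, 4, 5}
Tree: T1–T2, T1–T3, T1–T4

No — vertex 2 appears in no bag.

A tree decomposition must satisfy three properties: every vertex lies in some bag; for every edge, both endpoints lie together in some bag; and for every vertex, the bags containing it form a connected subtree. Here vertex 2 appears in no bag, so the decomposition is invalid.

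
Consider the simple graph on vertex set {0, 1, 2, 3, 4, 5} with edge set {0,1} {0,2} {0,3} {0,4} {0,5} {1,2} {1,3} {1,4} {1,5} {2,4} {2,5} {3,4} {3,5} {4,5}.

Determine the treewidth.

A width-4 tree decomposition is:
Bags: B1 = {0, 1, 2, 4, 5}  B2 = {0, 1, 3, 4, 5}
Tree: B1–B2
The largest bag has 5 vertices, giving width 4; this decomposition certifies tw(G) ≤ 4. Conversely, {0, 1, 2, 4, 5} is a clique of size 5, and the vertices of any clique must share a bag in every tree decomposition; so some bag has ≥ 5 vertices and tw(G) ≥ 4. Hence tw(G) = 4 exactly.

4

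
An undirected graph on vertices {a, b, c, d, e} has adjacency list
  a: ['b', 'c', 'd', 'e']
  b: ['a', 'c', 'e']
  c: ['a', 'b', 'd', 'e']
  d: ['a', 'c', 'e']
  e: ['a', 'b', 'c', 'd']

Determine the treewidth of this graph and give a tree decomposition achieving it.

Treewidth 3.
One such decomposition:
Bags: B1 = {a, c, d, e}  B2 = {a, b, c, e}
Tree: B1–B2

The largest bag has 4 vertices, giving width 3; this decomposition certifies tw(G) ≤ 3. Conversely, {a, c, d, e} is a clique of size 4, and the vertices of any clique must share a bag in every tree decomposition; so some bag has ≥ 4 vertices and tw(G) ≥ 3. Therefore the treewidth is 3.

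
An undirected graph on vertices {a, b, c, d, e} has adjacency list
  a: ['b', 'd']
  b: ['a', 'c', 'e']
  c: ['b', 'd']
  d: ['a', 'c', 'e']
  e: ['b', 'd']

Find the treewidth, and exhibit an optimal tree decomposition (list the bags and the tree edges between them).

Treewidth 2.
One optimal decomposition is:
Bags: B1 = {b, c, d}  B2 = {a, b, d}  B3 = {b, d, e}
Tree: B1–B2, B2–B3

The largest bag has 3 vertices, giving width 2; this decomposition certifies tw(G) ≤ 2. For the lower bound, G contains the cycle c–b–a–d–c, so G is not a forest; only forests have treewidth ≤ 1, hence tw(G) ≥ 2. Therefore the treewidth is 2.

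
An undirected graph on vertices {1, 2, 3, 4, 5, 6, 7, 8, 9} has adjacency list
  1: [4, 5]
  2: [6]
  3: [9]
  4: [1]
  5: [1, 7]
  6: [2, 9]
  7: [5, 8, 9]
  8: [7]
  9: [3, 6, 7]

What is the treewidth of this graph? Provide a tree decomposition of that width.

Treewidth 1.
Bags: B1 = {7, 9}  B2 = {6, 9}  B3 = {5, 7}  B4 = {1, 5}  B5 = {1, 4}  B6 = {2, 6}  B7 = {7, 8}  B8 = {3, 9}
Tree: B1–B2, B1–B3, B3–B4, B4–B5, B2–B6, B1–B7, B1–B8

Every bag has size at most 2, so the width is 2 − 1 = 1 and tw(G) ≤ 1. G has an edge, so its treewidth is at least 1. Hence tw(G) = 1 exactly.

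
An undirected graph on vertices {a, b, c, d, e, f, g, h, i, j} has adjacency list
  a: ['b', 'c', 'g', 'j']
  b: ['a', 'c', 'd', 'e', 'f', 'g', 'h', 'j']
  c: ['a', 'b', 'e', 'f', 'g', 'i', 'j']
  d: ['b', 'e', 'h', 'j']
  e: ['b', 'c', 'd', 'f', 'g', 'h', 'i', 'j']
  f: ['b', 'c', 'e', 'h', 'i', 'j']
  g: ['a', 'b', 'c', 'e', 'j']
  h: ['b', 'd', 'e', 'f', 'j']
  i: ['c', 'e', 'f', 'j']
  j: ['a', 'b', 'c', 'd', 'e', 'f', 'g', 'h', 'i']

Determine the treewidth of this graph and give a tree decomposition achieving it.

Treewidth 4.
Bags: B1 = {b, c, e, f, j}  B2 = {b, e, f, h, j}  B3 = {b, c, e, g, j}  B4 = {c, e, f, i, j}  B5 = {b, d, e, h, j}  B6 = {a, b, c, g, j}
Tree: B1–B2, B1–B3, B1–B4, B2–B5, B3–B6

Each bag holds 5 vertices, so the decomposition has width 4, which upper-bounds the treewidth. For the lower bound, the 5 vertices {b, d, e, h, j} are pairwise adjacent, and any tree decomposition puts a clique entirely inside one bag — forcing width ≥ 4. Combining the bounds, tw(G) = 4.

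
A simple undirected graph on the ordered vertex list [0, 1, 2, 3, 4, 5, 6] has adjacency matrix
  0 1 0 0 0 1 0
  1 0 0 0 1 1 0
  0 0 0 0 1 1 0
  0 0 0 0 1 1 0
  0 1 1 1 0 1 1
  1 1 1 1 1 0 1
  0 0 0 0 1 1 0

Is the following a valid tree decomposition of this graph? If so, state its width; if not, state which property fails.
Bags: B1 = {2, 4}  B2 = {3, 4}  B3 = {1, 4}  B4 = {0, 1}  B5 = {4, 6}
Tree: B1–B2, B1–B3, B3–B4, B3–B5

A tree decomposition must satisfy three properties: every vertex lies in some bag; for every edge, both endpoints lie together in some bag; and for every vertex, the bags containing it form a connected subtree. Here vertex 5 appears in no bag, so the decomposition is invalid.

No — vertex 5 appears in no bag.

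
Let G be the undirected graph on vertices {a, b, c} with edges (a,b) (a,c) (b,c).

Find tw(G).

2

A width-2 tree decomposition is:
Bags: B1 = {a, b, c}
Tree: (single bag)
With just one bag of size 3, the width is 3 − 1 = 2, so tw(G) ≤ 2. For the lower bound, the 3 vertices {a, b, c} are pairwise adjacent, and any tree decomposition puts a clique entirely inside one bag — forcing width ≥ 2. The upper and lower bounds meet at 2, so that is the treewidth.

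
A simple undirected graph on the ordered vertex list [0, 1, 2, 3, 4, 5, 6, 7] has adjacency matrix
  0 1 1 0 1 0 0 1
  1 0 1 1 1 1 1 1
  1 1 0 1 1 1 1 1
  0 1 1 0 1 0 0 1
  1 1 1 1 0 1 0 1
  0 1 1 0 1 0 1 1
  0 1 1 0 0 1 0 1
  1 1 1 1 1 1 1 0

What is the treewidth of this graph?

4

A width-4 tree decomposition is:
Bags: B1 = {1, 2, 4, 5, 7}  B2 = {0, 1, 2, 4, 7}  B3 = {1, 2, 5, 6, 7}  B4 = {1, 2, 3, 4, 7}
Tree: B1–B2, B1–B3, B2–B4
The largest bag has 5 vertices, giving width 4; this decomposition certifies tw(G) ≤ 4. On the other hand G contains the 5-clique {0, 1, 2, 4, 7}. A clique must lie in a single bag of any decomposition, so no decomposition can have width below 4. Therefore the treewidth is 4.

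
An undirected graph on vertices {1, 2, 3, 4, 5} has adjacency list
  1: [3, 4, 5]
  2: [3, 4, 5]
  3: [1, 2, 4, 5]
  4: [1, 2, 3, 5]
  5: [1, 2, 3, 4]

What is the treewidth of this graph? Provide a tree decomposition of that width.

Every bag has size at most 4, so the width is 4 − 1 = 3 and tw(G) ≤ 3. For the lower bound, the 4 vertices {1, 3, 4, 5} are pairwise adjacent, and any tree decomposition puts a clique entirely inside one bag — forcing width ≥ 3. Hence tw(G) = 3 exactly.

Treewidth 3.
Bags: B1 = {1, 3, 4, 5}  B2 = {2, 3, 4, 5}
Tree: B1–B2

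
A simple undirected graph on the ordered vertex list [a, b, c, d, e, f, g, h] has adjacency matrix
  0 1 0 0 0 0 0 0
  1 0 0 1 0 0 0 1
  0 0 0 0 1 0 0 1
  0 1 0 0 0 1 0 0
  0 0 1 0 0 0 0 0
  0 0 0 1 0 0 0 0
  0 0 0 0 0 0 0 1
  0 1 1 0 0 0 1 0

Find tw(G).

A width-1 tree decomposition is:
Bags: B1 = {b, h}  B2 = {b, d}  B3 = {d, f}  B4 = {c, h}  B5 = {g, h}  B6 = {a, b}  B7 = {c, e}
Tree: B1–B2, B2–B3, B1–B4, B1–B5, B2–B6, B4–B7
Each bag holds 2 vertices, so the decomposition has width 1, which upper-bounds the treewidth. G has an edge, so its treewidth is at least 1. Combining the bounds, tw(G) = 1.

1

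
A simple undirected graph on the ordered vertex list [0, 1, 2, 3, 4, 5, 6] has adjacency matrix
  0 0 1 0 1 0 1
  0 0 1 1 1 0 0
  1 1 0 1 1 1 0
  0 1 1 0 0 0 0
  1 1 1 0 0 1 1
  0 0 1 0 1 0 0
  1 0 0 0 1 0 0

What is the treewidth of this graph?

2

A width-2 tree decomposition is:
Bags: B1 = {1, 2, 4}  B2 = {2, 4, 5}  B3 = {0, 2, 4}  B4 = {1, 2, 3}  B5 = {0, 4, 6}
Tree: B1–B2, B2–B3, B1–B4, B3–B5
Each bag holds 3 vertices, so the decomposition has width 2, which upper-bounds the treewidth. For the lower bound, the 3 vertices {1, 2, 3} are pairwise adjacent, and any tree decomposition puts a clique entirely inside one bag — forcing width ≥ 2. Hence tw(G) = 2 exactly.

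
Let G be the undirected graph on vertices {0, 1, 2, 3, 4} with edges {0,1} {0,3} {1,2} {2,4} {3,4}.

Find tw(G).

2

A width-2 tree decomposition is:
Bags: B1 = {0, 3, 4}  B2 = {0, 1, 4}  B3 = {1, 2, 4}
Tree: B1–B2, B2–B3
Every bag has size at most 3, so the width is 3 − 1 = 2 and tw(G) ≤ 2. The edges 4–3–0–1–2–4 form a cycle, so G is not a tree and its treewidth is at least 2. Therefore the treewidth is 2.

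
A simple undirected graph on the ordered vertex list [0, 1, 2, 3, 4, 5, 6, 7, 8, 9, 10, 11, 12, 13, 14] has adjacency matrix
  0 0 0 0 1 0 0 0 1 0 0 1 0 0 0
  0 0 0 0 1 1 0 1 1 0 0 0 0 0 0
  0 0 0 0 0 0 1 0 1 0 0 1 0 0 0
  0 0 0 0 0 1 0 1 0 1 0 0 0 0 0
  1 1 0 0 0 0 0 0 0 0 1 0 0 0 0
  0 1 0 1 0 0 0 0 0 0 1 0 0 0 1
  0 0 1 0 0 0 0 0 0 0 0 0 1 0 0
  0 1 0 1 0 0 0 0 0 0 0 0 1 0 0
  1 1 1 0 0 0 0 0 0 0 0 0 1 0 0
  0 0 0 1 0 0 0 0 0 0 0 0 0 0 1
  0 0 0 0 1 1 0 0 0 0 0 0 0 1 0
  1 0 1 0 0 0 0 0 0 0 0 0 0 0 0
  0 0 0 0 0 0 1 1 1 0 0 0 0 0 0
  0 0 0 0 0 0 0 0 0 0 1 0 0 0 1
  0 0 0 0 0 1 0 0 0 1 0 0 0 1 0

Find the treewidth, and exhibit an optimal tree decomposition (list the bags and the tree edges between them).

The largest bag has 4 vertices, giving width 3; this decomposition certifies tw(G) ≤ 3. For the lower bound: the 4 vertex sets {2,6,11}, {12}, {8}, {0,1,4,7} are disjoint, each induces a connected subgraph, and every pair is joined by at least one edge of G. Contracting each set to a single vertex therefore yields K_{4} as a minor, and since treewidth is minor-monotone, tw(G) ≥ tw(K_{4}) = 3. Hence tw(G) = 3 exactly.

Treewidth 3.
One optimal decomposition is:
Bags: B1 = {2, 6, 11, 12}  B2 = {2, 8, 11, 12}  B3 = {0, 8, 11, 12}  B4 = {0, 7, 8, 12}  B5 = {0, 1, 7, 8}  B6 = {0, 1, 4, 7}  B7 = {1, 3, 4, 7}  B8 = {1, 3, 4, 5}  B9 = {3, 4, 5, 10}  B10 = {3, 5, 9, 10}  B11 = {5, 9, 10, 14}  B12 = {9, 10, 13, 14}
Tree: B1–B2, B2–B3, B3–B4, B4–B5, B5–B6, B6–B7, B7–B8, B8–B9, B9–B10, B10–B11, B11–B12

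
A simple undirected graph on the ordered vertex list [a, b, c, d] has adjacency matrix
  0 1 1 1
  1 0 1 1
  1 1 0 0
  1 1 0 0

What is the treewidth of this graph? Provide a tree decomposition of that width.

Every bag has size at most 3, so the width is 3 − 1 = 2 and tw(G) ≤ 2. Conversely, {a, b, d} is a clique of size 3, and the vertices of any clique must share a bag in every tree decomposition; so some bag has ≥ 3 vertices and tw(G) ≥ 2. Combining the bounds, tw(G) = 2.

Treewidth 2.
One optimal decomposition is:
Bags: B1 = {a, b, c}  B2 = {a, b, d}
Tree: B1–B2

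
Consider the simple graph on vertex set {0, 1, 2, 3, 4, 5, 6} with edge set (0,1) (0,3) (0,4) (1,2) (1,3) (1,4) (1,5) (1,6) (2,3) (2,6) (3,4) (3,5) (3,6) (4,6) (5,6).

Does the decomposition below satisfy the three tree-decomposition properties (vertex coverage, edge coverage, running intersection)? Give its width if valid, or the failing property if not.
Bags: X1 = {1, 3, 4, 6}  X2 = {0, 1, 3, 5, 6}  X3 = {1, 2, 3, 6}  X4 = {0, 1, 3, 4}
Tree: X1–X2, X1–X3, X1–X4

No — bags containing vertex 0 are not connected in the tree.

A tree decomposition must satisfy three properties: every vertex lies in some bag; for every edge, both endpoints lie together in some bag; and for every vertex, the bags containing it form a connected subtree. Here bags containing vertex 0 are not connected in the tree, so the decomposition is invalid.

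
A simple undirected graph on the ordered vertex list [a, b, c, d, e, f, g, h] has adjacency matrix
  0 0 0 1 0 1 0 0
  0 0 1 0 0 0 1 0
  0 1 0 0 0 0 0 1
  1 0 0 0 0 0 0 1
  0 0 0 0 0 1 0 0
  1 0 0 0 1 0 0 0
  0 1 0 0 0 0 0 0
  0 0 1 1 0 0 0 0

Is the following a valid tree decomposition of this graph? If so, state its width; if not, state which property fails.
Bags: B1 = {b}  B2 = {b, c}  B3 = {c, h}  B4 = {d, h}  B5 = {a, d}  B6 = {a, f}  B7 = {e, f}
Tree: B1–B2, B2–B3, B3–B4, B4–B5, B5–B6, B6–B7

No — vertex g appears in no bag.

A tree decomposition must satisfy three properties: every vertex lies in some bag; for every edge, both endpoints lie together in some bag; and for every vertex, the bags containing it form a connected subtree. Here vertex g appears in no bag, so the decomposition is invalid.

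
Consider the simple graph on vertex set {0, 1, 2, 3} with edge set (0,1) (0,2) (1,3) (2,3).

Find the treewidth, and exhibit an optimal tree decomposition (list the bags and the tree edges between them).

The largest bag has 3 vertices, giving width 2; this decomposition certifies tw(G) ≤ 2. For the lower bound, G contains the cycle 3–1–0–2–3, so G is not a forest; only forests have treewidth ≤ 1, hence tw(G) ≥ 2. The upper and lower bounds meet at 2, so that is the treewidth.

Treewidth 2.
One optimal decomposition is:
Bags: B1 = {0, 1, 3}  B2 = {0, 2, 3}
Tree: B1–B2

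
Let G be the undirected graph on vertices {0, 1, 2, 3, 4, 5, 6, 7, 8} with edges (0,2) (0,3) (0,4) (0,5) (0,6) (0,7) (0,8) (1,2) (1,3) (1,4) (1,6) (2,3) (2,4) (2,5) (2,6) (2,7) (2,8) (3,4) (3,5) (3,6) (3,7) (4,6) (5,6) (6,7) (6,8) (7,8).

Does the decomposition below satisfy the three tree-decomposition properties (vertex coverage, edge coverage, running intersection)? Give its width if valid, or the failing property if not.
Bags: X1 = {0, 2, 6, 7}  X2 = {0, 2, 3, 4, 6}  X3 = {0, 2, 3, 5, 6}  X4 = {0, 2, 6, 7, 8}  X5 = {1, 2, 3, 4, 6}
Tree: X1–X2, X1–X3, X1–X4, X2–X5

No — edge (3,7) lies in no bag.

A tree decomposition must satisfy three properties: every vertex lies in some bag; for every edge, both endpoints lie together in some bag; and for every vertex, the bags containing it form a connected subtree. Here edge (3,7) lies in no bag, so the decomposition is invalid.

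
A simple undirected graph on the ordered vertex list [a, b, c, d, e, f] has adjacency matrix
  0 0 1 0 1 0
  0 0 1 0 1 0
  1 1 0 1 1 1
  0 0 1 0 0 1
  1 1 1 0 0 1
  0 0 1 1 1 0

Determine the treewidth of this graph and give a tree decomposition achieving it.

Treewidth 2.
One optimal decomposition is:
Bags: B1 = {a, c, e}  B2 = {b, c, e}  B3 = {c, e, f}  B4 = {c, d, f}
Tree: B1–B2, B2–B3, B3–B4

Every bag has size at most 3, so the width is 3 − 1 = 2 and tw(G) ≤ 2. On the other hand G contains the 3-clique {c, d, f}. A clique must lie in a single bag of any decomposition, so no decomposition can have width below 2. Therefore the treewidth is 2.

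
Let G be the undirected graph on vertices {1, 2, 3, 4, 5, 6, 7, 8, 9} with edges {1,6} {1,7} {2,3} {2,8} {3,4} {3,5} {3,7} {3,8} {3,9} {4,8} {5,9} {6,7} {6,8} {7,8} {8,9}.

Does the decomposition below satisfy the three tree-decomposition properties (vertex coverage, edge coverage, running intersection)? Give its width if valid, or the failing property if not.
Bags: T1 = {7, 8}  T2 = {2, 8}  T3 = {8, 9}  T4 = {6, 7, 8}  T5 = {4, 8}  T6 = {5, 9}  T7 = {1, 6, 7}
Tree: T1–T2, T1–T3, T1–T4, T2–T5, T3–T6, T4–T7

No — vertex 3 appears in no bag.

A tree decomposition must satisfy three properties: every vertex lies in some bag; for every edge, both endpoints lie together in some bag; and for every vertex, the bags containing it form a connected subtree. Here vertex 3 appears in no bag, so the decomposition is invalid.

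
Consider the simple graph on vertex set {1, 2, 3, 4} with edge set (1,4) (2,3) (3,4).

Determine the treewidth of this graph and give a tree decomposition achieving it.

Treewidth 1.
One optimal decomposition is:
Bags: B1 = {1, 4}  B2 = {3, 4}  B3 = {2, 3}
Tree: B1–B2, B2–B3

Every bag has size at most 2, so the width is 2 − 1 = 1 and tw(G) ≤ 1. Any graph with an edge has treewidth ≥ 1, and G has the edge 4–1. Hence tw(G) = 1 exactly.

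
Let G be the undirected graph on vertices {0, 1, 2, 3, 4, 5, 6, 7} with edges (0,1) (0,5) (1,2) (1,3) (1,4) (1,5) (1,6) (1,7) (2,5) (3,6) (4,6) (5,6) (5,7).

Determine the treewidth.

A width-2 tree decomposition is:
Bags: B1 = {1, 4, 6}  B2 = {1, 5, 6}  B3 = {1, 3, 6}  B4 = {1, 2, 5}  B5 = {1, 5, 7}  B6 = {0, 1, 5}
Tree: B1–B2, B1–B3, B2–B4, B2–B5, B4–B6
Each bag holds 3 vertices, so the decomposition has width 2, which upper-bounds the treewidth. On the other hand G contains the 3-clique {1, 3, 6}. A clique must lie in a single bag of any decomposition, so no decomposition can have width below 2. Hence tw(G) = 2 exactly.

2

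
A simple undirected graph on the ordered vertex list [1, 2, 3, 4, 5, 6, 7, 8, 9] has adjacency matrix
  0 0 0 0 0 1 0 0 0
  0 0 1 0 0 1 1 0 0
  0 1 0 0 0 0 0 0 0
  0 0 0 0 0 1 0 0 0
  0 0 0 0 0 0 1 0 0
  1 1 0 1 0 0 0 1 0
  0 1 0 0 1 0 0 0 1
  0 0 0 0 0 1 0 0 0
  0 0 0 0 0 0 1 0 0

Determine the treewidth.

A width-1 tree decomposition is:
Bags: B1 = {2, 3}  B2 = {2, 7}  B3 = {2, 6}  B4 = {7, 9}  B5 = {4, 6}  B6 = {1, 6}  B7 = {6, 8}  B8 = {5, 7}
Tree: B1–B2, B2–B3, B2–B4, B3–B5, B3–B6, B6–B7, B2–B8
Every bag has size at most 2, so the width is 2 − 1 = 1 and tw(G) ≤ 1. Any graph with an edge has treewidth ≥ 1, and G has the edge 3–2. Therefore the treewidth is 1.

1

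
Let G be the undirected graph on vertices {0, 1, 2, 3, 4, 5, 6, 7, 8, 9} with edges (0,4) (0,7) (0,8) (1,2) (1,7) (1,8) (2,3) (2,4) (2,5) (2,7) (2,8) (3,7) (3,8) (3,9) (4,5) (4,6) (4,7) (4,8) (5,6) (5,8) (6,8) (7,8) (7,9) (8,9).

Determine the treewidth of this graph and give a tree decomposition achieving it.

The largest bag has 4 vertices, giving width 3; this decomposition certifies tw(G) ≤ 3. For the lower bound, the 4 vertices {2, 4, 5, 8} are pairwise adjacent, and any tree decomposition puts a clique entirely inside one bag — forcing width ≥ 3. Therefore the treewidth is 3.

Treewidth 3.
One optimal decomposition is:
Bags: B1 = {2, 3, 7, 8}  B2 = {1, 2, 7, 8}  B3 = {3, 7, 8, 9}  B4 = {2, 4, 7, 8}  B5 = {2, 4, 5, 8}  B6 = {0, 4, 7, 8}  B7 = {4, 5, 6, 8}
Tree: B1–B2, B1–B3, B1–B4, B4–B5, B4–B6, B5–B7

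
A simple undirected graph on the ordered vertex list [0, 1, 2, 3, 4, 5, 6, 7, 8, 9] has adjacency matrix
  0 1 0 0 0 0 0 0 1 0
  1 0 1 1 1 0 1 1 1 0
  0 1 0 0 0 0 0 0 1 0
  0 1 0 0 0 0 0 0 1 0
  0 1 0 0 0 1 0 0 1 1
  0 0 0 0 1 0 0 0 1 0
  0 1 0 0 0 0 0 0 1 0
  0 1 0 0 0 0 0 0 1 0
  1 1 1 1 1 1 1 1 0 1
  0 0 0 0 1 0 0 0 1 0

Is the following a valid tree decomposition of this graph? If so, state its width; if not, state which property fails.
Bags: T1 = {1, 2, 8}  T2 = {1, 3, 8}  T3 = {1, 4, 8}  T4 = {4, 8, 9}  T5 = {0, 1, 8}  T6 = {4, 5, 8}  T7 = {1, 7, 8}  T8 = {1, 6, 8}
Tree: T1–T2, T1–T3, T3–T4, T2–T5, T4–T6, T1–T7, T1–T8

Every vertex of G appears in some bag (union = {0, 1, 2, 3, 4, 5, 6, 7, 8, 9}); every edge is covered by a bag; and for each vertex v the set of bags containing v is connected in the bag tree. The decomposition is therefore valid. The largest bag has 3 vertices, so the width is 2.

Yes; width 2.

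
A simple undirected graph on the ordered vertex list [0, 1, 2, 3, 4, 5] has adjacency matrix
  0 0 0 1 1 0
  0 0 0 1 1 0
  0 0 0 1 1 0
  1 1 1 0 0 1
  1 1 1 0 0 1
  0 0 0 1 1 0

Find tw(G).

2

A width-2 tree decomposition is:
Bags: B1 = {1, 3, 4}  B2 = {3, 4, 5}  B3 = {2, 3, 4}  B4 = {0, 3, 4}
Tree: B1–B2, B2–B3, B3–B4
Every bag has size at most 3, so the width is 3 − 1 = 2 and tw(G) ≤ 2. Since 4–1–3–5–4 is a cycle in G, G is not acyclic. Forests are exactly the graphs of treewidth ≤ 1, so tw(G) ≥ 2. The upper and lower bounds meet at 2, so that is the treewidth.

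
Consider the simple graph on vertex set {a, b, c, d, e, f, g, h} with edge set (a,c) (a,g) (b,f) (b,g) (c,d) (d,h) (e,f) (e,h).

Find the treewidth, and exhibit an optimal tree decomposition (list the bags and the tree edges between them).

Treewidth 2.
One such decomposition:
Bags: B1 = {a, c, g}  B2 = {c, d, g}  B3 = {d, g, h}  B4 = {e, g, h}  B5 = {e, f, g}  B6 = {b, f, g}
Tree: B1–B2, B2–B3, B3–B4, B4–B5, B5–B6

Every bag has size at most 3, so the width is 3 − 1 = 2 and tw(G) ≤ 2. Since g–a–c–d–h–e–f–b–g is a cycle in G, G is not acyclic. Forests are exactly the graphs of treewidth ≤ 1, so tw(G) ≥ 2. Therefore the treewidth is 2.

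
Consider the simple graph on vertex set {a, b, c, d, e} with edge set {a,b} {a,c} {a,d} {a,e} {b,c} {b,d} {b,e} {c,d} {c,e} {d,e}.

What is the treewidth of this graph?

A width-4 tree decomposition is:
Bags: B1 = {a, b, c, d, e}
Tree: (single bag)
A single bag containing all 5 vertices is trivially a valid decomposition of width 4. For the lower bound, the 5 vertices {a, b, c, d, e} are pairwise adjacent, and any tree decomposition puts a clique entirely inside one bag — forcing width ≥ 4. The upper and lower bounds meet at 4, so that is the treewidth.

4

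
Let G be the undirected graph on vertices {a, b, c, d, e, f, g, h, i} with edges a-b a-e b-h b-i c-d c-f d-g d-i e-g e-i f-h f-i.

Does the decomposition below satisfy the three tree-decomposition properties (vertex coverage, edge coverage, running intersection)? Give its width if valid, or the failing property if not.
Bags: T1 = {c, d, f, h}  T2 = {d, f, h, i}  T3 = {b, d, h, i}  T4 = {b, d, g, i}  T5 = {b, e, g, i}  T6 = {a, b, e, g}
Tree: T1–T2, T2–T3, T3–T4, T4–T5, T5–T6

Vertex coverage: the bags together contain {a, b, c, d, e, f, g, h, i}, the full vertex set. Edge coverage: each edge of G has both endpoints in at least one bag. Running intersection: for every vertex, the bags containing it form a connected subtree. All three properties hold, so this is a valid tree decomposition of width max|bag| − 1 = 3, and hence tw(G) ≤ 3.

Yes; width 3.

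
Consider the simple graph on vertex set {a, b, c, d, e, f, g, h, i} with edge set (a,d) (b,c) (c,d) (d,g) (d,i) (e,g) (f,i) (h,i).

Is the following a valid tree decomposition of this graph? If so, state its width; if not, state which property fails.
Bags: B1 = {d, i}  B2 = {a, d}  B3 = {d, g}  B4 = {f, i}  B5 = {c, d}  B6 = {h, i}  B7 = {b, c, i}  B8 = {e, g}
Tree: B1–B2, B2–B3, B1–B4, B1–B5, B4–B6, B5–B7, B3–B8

A tree decomposition must satisfy three properties: every vertex lies in some bag; for every edge, both endpoints lie together in some bag; and for every vertex, the bags containing it form a connected subtree. Here bags containing vertex i are not connected in the tree, so the decomposition is invalid.

No — bags containing vertex i are not connected in the tree.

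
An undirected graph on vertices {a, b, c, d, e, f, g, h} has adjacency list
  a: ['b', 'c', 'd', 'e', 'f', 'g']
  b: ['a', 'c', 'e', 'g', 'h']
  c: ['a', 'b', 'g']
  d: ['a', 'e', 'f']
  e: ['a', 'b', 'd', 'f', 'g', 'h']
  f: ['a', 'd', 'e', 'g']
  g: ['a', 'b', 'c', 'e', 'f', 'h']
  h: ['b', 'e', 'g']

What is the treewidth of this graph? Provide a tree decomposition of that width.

Every bag has size at most 4, so the width is 4 − 1 = 3 and tw(G) ≤ 3. For the lower bound, the 4 vertices {a, d, e, f} are pairwise adjacent, and any tree decomposition puts a clique entirely inside one bag — forcing width ≥ 3. Therefore the treewidth is 3.

Treewidth 3.
One such decomposition:
Bags: B1 = {b, e, g, h}  B2 = {a, b, e, g}  B3 = {a, e, f, g}  B4 = {a, b, c, g}  B5 = {a, d, e, f}
Tree: B1–B2, B2–B3, B2–B4, B3–B5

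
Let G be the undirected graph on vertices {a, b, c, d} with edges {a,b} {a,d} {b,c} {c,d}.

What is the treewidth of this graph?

2

A width-2 tree decomposition is:
Bags: B1 = {b, c, d}  B2 = {a, b, d}
Tree: B1–B2
Every bag has size at most 3, so the width is 3 − 1 = 2 and tw(G) ≤ 2. For the lower bound, G contains the cycle d–c–b–a–d, so G is not a forest; only forests have treewidth ≤ 1, hence tw(G) ≥ 2. Hence tw(G) = 2 exactly.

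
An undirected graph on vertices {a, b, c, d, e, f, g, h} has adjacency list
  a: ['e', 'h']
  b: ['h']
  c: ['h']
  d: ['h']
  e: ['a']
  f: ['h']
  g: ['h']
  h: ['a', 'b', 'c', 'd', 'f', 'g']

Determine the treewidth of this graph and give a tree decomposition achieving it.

Every bag has size at most 2, so the width is 2 − 1 = 1 and tw(G) ≤ 1. Since G has at least one edge (e.g. a–e), it is not an edgeless graph, so tw(G) ≥ 1. Therefore the treewidth is 1.

Treewidth 1.
One optimal decomposition is:
Bags: B1 = {a, e}  B2 = {a, h}  B3 = {g, h}  B4 = {d, h}  B5 = {c, h}  B6 = {f, h}  B7 = {b, h}
Tree: B1–B2, B2–B3, B2–B4, B3–B5, B2–B6, B5–B7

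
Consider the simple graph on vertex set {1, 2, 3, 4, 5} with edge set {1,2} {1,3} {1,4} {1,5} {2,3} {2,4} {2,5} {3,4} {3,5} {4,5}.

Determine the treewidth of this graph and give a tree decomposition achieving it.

With just one bag of size 5, the width is 5 − 1 = 4, so tw(G) ≤ 4. On the other hand G contains the 5-clique {1, 2, 3, 4, 5}. A clique must lie in a single bag of any decomposition, so no decomposition can have width below 4. Hence tw(G) = 4 exactly.

Treewidth 4.
One such decomposition:
Bags: B1 = {1, 2, 3, 4, 5}
Tree: (single bag)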